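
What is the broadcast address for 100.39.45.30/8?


Network: 100.0.0.0/8
Host bits = 24
Set all host bits to 1:
Broadcast: 100.255.255.255


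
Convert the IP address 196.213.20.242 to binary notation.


196 = 11000100
213 = 11010101
20 = 00010100
242 = 11110010
Binary: 11000100.11010101.00010100.11110010


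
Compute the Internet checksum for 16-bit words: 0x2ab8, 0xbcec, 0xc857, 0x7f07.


Sum all words (with carry folding):
+ 0x2ab8 = 0x2ab8
+ 0xbcec = 0xe7a4
+ 0xc857 = 0xaffc
+ 0x7f07 = 0x2f04
One's complement: ~0x2f04
Checksum = 0xd0fb


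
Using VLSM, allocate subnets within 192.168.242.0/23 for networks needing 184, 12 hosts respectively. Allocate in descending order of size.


184 hosts -> /24 (254 usable): 192.168.242.0/24
12 hosts -> /28 (14 usable): 192.168.243.0/28
Allocation: 192.168.242.0/24 (184 hosts, 254 usable); 192.168.243.0/28 (12 hosts, 14 usable)


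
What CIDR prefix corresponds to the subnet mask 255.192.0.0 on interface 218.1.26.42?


Binary: 11111111.11000000.00000000.00000000
Count leading 1s
Prefix: /10


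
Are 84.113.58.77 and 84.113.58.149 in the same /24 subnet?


Mask: 255.255.255.0
84.113.58.77 AND mask = 84.113.58.0
84.113.58.149 AND mask = 84.113.58.0
Yes, same subnet (84.113.58.0)


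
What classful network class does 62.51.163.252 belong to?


First octet: 62
Binary: 00111110
0xxxxxxx -> Class A (1-126)
Class A, default mask 255.0.0.0 (/8)


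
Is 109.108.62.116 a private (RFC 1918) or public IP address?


RFC 1918 private ranges:
  10.0.0.0/8 (10.0.0.0 - 10.255.255.255)
  172.16.0.0/12 (172.16.0.0 - 172.31.255.255)
  192.168.0.0/16 (192.168.0.0 - 192.168.255.255)
Public (not in any RFC 1918 range)


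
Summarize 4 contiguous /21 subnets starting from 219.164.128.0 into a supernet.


Original prefix: /21
Number of subnets: 4 = 2^2
New prefix = 21 - 2 = 19
Supernet: 219.164.128.0/19


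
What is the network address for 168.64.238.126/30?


IP:   10101000.01000000.11101110.01111110
Mask: 11111111.11111111.11111111.11111100
AND operation:
Net:  10101000.01000000.11101110.01111100
Network: 168.64.238.124/30


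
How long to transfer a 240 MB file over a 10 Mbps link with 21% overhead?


Effective throughput = 10 * (1 - 21/100) = 7.9 Mbps
File size in Mb = 240 * 8 = 1920 Mb
Time = 1920 / 7.9
Time = 243.038 seconds


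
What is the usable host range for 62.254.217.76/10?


Network: 62.192.0.0
Broadcast: 62.255.255.255
First usable = network + 1
Last usable = broadcast - 1
Range: 62.192.0.1 to 62.255.255.254


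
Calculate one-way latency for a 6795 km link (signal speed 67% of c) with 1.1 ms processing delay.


Speed = 0.67 * 3e5 km/s = 201000 km/s
Propagation delay = 6795 / 201000 = 0.0338 s = 33.806 ms
Processing delay = 1.1 ms
Total one-way latency = 34.906 ms


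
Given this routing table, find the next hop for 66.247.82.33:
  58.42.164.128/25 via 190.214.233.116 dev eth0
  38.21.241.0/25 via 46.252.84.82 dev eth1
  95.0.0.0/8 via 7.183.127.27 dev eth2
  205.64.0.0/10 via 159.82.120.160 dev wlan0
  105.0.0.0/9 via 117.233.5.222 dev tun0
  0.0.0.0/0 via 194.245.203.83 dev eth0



Longest prefix match for 66.247.82.33:
  /25 58.42.164.128: no
  /25 38.21.241.0: no
  /8 95.0.0.0: no
  /10 205.64.0.0: no
  /9 105.0.0.0: no
  /0 0.0.0.0: MATCH
Selected: next-hop 194.245.203.83 via eth0 (matched /0)


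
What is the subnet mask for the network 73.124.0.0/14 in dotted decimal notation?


/14 means 14 network bits, 18 host bits
Binary: 11111111111111000000000000000000
Mask: 255.252.0.0


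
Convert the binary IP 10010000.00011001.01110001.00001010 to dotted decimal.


10010000 = 144
00011001 = 25
01110001 = 113
00001010 = 10
IP: 144.25.113.10


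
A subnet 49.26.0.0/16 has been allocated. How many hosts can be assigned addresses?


Host bits = 32 - 16 = 16
Total addresses = 2^16 = 65536
Usable = total - 2 (network and broadcast)
Usable hosts: 65534


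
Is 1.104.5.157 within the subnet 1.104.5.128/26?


Subnet network: 1.104.5.128
Test IP AND mask: 1.104.5.128
Yes, 1.104.5.157 is in 1.104.5.128/26


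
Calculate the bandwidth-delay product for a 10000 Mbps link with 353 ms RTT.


BDP = bandwidth * RTT
= 10000 Mbps * 353 ms
= 10000 * 1e6 * 353 / 1000 bits
= 3530000000 bits
= 441250000 bytes
= 430908.2031 KB
BDP = 3530000000 bits (441250000 bytes)


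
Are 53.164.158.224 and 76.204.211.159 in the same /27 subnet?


Mask: 255.255.255.224
53.164.158.224 AND mask = 53.164.158.224
76.204.211.159 AND mask = 76.204.211.128
No, different subnets (53.164.158.224 vs 76.204.211.128)


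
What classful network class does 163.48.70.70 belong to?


First octet: 163
Binary: 10100011
10xxxxxx -> Class B (128-191)
Class B, default mask 255.255.0.0 (/16)


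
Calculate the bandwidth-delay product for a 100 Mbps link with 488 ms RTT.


BDP = bandwidth * RTT
= 100 Mbps * 488 ms
= 100 * 1e6 * 488 / 1000 bits
= 48800000 bits
= 6100000 bytes
= 5957.0312 KB
BDP = 48800000 bits (6100000 bytes)


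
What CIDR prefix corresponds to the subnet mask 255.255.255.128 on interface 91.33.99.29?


Binary: 11111111.11111111.11111111.10000000
Count leading 1s
Prefix: /25


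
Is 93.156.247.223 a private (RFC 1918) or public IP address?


RFC 1918 private ranges:
  10.0.0.0/8 (10.0.0.0 - 10.255.255.255)
  172.16.0.0/12 (172.16.0.0 - 172.31.255.255)
  192.168.0.0/16 (192.168.0.0 - 192.168.255.255)
Public (not in any RFC 1918 range)


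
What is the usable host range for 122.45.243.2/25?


Network: 122.45.243.0
Broadcast: 122.45.243.127
First usable = network + 1
Last usable = broadcast - 1
Range: 122.45.243.1 to 122.45.243.126


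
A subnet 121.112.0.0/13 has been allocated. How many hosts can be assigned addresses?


Host bits = 32 - 13 = 19
Total addresses = 2^19 = 524288
Usable = total - 2 (network and broadcast)
Usable hosts: 524286


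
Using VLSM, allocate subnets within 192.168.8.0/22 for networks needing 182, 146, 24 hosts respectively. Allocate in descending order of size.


182 hosts -> /24 (254 usable): 192.168.8.0/24
146 hosts -> /24 (254 usable): 192.168.9.0/24
24 hosts -> /27 (30 usable): 192.168.10.0/27
Allocation: 192.168.8.0/24 (182 hosts, 254 usable); 192.168.9.0/24 (146 hosts, 254 usable); 192.168.10.0/27 (24 hosts, 30 usable)


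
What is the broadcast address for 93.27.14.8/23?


Network: 93.27.14.0/23
Host bits = 9
Set all host bits to 1:
Broadcast: 93.27.15.255


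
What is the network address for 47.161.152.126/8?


IP:   00101111.10100001.10011000.01111110
Mask: 11111111.00000000.00000000.00000000
AND operation:
Net:  00101111.00000000.00000000.00000000
Network: 47.0.0.0/8


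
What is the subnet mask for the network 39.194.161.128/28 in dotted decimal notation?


/28 means 28 network bits, 4 host bits
Binary: 11111111111111111111111111110000
Mask: 255.255.255.240


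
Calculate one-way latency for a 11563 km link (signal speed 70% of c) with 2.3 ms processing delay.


Speed = 0.7 * 3e5 km/s = 210000 km/s
Propagation delay = 11563 / 210000 = 0.0551 s = 55.0619 ms
Processing delay = 2.3 ms
Total one-way latency = 57.3619 ms


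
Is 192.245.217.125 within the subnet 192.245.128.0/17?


Subnet network: 192.245.128.0
Test IP AND mask: 192.245.128.0
Yes, 192.245.217.125 is in 192.245.128.0/17


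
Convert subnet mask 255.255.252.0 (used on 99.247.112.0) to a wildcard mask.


Subnet mask: 255.255.252.0
Wildcard = 255.255.255.255 - subnet mask
255 - 255 = 0
255 - 255 = 0
255 - 252 = 3
255 - 0 = 255
Wildcard: 0.0.3.255


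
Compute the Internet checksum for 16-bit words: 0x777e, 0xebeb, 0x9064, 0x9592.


Sum all words (with carry folding):
+ 0x777e = 0x777e
+ 0xebeb = 0x636a
+ 0x9064 = 0xf3ce
+ 0x9592 = 0x8961
One's complement: ~0x8961
Checksum = 0x769e


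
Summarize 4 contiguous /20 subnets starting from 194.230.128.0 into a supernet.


Original prefix: /20
Number of subnets: 4 = 2^2
New prefix = 20 - 2 = 18
Supernet: 194.230.128.0/18


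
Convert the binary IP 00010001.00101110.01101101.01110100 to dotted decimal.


00010001 = 17
00101110 = 46
01101101 = 109
01110100 = 116
IP: 17.46.109.116


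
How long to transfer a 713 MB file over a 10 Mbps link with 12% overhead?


Effective throughput = 10 * (1 - 12/100) = 8.8 Mbps
File size in Mb = 713 * 8 = 5704 Mb
Time = 5704 / 8.8
Time = 648.1818 seconds


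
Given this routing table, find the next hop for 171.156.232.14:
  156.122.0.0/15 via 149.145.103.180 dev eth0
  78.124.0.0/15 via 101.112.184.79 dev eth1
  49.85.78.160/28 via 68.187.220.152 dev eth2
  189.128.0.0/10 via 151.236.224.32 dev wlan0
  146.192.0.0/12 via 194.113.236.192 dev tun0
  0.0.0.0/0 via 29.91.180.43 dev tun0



Longest prefix match for 171.156.232.14:
  /15 156.122.0.0: no
  /15 78.124.0.0: no
  /28 49.85.78.160: no
  /10 189.128.0.0: no
  /12 146.192.0.0: no
  /0 0.0.0.0: MATCH
Selected: next-hop 29.91.180.43 via tun0 (matched /0)


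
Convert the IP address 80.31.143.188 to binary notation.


80 = 01010000
31 = 00011111
143 = 10001111
188 = 10111100
Binary: 01010000.00011111.10001111.10111100


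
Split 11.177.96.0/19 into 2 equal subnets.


New prefix = 19 + 1 = 20
Each subnet has 4096 addresses
  11.177.96.0/20
  11.177.112.0/20
Subnets: 11.177.96.0/20, 11.177.112.0/20


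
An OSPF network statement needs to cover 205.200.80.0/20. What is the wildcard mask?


Subnet mask: 255.255.240.0
Wildcard = 255.255.255.255 - subnet mask
255 - 255 = 0
255 - 255 = 0
255 - 240 = 15
255 - 0 = 255
Wildcard: 0.0.15.255


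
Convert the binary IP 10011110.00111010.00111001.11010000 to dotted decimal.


10011110 = 158
00111010 = 58
00111001 = 57
11010000 = 208
IP: 158.58.57.208


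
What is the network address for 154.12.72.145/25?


IP:   10011010.00001100.01001000.10010001
Mask: 11111111.11111111.11111111.10000000
AND operation:
Net:  10011010.00001100.01001000.10000000
Network: 154.12.72.128/25


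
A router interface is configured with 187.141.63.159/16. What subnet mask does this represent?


/16 means 16 network bits, 16 host bits
Binary: 11111111111111110000000000000000
Mask: 255.255.0.0


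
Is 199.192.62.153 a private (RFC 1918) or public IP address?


RFC 1918 private ranges:
  10.0.0.0/8 (10.0.0.0 - 10.255.255.255)
  172.16.0.0/12 (172.16.0.0 - 172.31.255.255)
  192.168.0.0/16 (192.168.0.0 - 192.168.255.255)
Public (not in any RFC 1918 range)


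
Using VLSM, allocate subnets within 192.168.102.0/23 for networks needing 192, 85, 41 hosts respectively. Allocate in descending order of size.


192 hosts -> /24 (254 usable): 192.168.102.0/24
85 hosts -> /25 (126 usable): 192.168.103.0/25
41 hosts -> /26 (62 usable): 192.168.103.128/26
Allocation: 192.168.102.0/24 (192 hosts, 254 usable); 192.168.103.0/25 (85 hosts, 126 usable); 192.168.103.128/26 (41 hosts, 62 usable)


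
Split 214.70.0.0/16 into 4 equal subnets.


New prefix = 16 + 2 = 18
Each subnet has 16384 addresses
  214.70.0.0/18
  214.70.64.0/18
  214.70.128.0/18
  214.70.192.0/18
Subnets: 214.70.0.0/18, 214.70.64.0/18, 214.70.128.0/18, 214.70.192.0/18


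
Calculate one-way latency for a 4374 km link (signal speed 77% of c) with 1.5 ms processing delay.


Speed = 0.77 * 3e5 km/s = 231000 km/s
Propagation delay = 4374 / 231000 = 0.0189 s = 18.9351 ms
Processing delay = 1.5 ms
Total one-way latency = 20.4351 ms


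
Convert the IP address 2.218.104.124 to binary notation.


2 = 00000010
218 = 11011010
104 = 01101000
124 = 01111100
Binary: 00000010.11011010.01101000.01111100


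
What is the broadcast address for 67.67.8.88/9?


Network: 67.0.0.0/9
Host bits = 23
Set all host bits to 1:
Broadcast: 67.127.255.255


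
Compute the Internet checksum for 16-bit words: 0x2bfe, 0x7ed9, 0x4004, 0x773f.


Sum all words (with carry folding):
+ 0x2bfe = 0x2bfe
+ 0x7ed9 = 0xaad7
+ 0x4004 = 0xeadb
+ 0x773f = 0x621b
One's complement: ~0x621b
Checksum = 0x9de4


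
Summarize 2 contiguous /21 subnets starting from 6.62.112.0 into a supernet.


Original prefix: /21
Number of subnets: 2 = 2^1
New prefix = 21 - 1 = 20
Supernet: 6.62.112.0/20


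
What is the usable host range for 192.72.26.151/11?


Network: 192.64.0.0
Broadcast: 192.95.255.255
First usable = network + 1
Last usable = broadcast - 1
Range: 192.64.0.1 to 192.95.255.254


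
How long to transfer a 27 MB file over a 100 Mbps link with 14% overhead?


Effective throughput = 100 * (1 - 14/100) = 86 Mbps
File size in Mb = 27 * 8 = 216 Mb
Time = 216 / 86
Time = 2.5116 seconds


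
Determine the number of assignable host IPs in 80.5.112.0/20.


Host bits = 32 - 20 = 12
Total addresses = 2^12 = 4096
Usable = total - 2 (network and broadcast)
Usable hosts: 4094


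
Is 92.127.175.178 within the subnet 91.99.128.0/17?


Subnet network: 91.99.128.0
Test IP AND mask: 92.127.128.0
No, 92.127.175.178 is not in 91.99.128.0/17


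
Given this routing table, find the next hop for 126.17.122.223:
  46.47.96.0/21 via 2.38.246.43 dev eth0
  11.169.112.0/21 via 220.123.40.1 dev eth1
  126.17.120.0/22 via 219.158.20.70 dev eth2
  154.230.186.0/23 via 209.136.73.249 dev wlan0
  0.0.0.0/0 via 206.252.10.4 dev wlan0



Longest prefix match for 126.17.122.223:
  /21 46.47.96.0: no
  /21 11.169.112.0: no
  /22 126.17.120.0: MATCH
  /23 154.230.186.0: no
  /0 0.0.0.0: MATCH
Selected: next-hop 219.158.20.70 via eth2 (matched /22)


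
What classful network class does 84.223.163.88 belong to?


First octet: 84
Binary: 01010100
0xxxxxxx -> Class A (1-126)
Class A, default mask 255.0.0.0 (/8)


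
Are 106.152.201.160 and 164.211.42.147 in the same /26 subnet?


Mask: 255.255.255.192
106.152.201.160 AND mask = 106.152.201.128
164.211.42.147 AND mask = 164.211.42.128
No, different subnets (106.152.201.128 vs 164.211.42.128)


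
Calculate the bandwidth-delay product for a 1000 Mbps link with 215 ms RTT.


BDP = bandwidth * RTT
= 1000 Mbps * 215 ms
= 1000 * 1e6 * 215 / 1000 bits
= 215000000 bits
= 26875000 bytes
= 26245.1172 KB
BDP = 215000000 bits (26875000 bytes)


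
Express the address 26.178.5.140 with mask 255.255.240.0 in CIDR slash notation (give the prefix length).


Binary: 11111111.11111111.11110000.00000000
Count leading 1s
Prefix: /20


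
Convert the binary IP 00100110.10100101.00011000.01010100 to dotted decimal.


00100110 = 38
10100101 = 165
00011000 = 24
01010100 = 84
IP: 38.165.24.84


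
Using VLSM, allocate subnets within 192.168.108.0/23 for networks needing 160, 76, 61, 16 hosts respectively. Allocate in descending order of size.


160 hosts -> /24 (254 usable): 192.168.108.0/24
76 hosts -> /25 (126 usable): 192.168.109.0/25
61 hosts -> /26 (62 usable): 192.168.109.128/26
16 hosts -> /27 (30 usable): 192.168.109.192/27
Allocation: 192.168.108.0/24 (160 hosts, 254 usable); 192.168.109.0/25 (76 hosts, 126 usable); 192.168.109.128/26 (61 hosts, 62 usable); 192.168.109.192/27 (16 hosts, 30 usable)


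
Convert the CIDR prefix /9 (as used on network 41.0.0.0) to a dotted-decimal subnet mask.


/9 means 9 network bits, 23 host bits
Binary: 11111111100000000000000000000000
Mask: 255.128.0.0


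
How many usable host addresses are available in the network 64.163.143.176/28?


Host bits = 32 - 28 = 4
Total addresses = 2^4 = 16
Usable = total - 2 (network and broadcast)
Usable hosts: 14


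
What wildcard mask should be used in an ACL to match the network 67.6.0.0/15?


Subnet mask: 255.254.0.0
Wildcard = 255.255.255.255 - subnet mask
255 - 255 = 0
255 - 254 = 1
255 - 0 = 255
255 - 0 = 255
Wildcard: 0.1.255.255


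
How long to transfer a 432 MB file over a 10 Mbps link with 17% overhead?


Effective throughput = 10 * (1 - 17/100) = 8.3 Mbps
File size in Mb = 432 * 8 = 3456 Mb
Time = 3456 / 8.3
Time = 416.3855 seconds


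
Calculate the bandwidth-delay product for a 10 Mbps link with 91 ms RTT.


BDP = bandwidth * RTT
= 10 Mbps * 91 ms
= 10 * 1e6 * 91 / 1000 bits
= 910000 bits
= 113750 bytes
= 111.084 KB
BDP = 910000 bits (113750 bytes)


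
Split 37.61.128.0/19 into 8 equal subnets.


New prefix = 19 + 3 = 22
Each subnet has 1024 addresses
  37.61.128.0/22
  37.61.132.0/22
  37.61.136.0/22
  37.61.140.0/22
  37.61.144.0/22
  37.61.148.0/22
  37.61.152.0/22
  37.61.156.0/22
Subnets: 37.61.128.0/22, 37.61.132.0/22, 37.61.136.0/22, 37.61.140.0/22, 37.61.144.0/22, 37.61.148.0/22, 37.61.152.0/22, 37.61.156.0/22


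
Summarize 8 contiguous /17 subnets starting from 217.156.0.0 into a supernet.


Original prefix: /17
Number of subnets: 8 = 2^3
New prefix = 17 - 3 = 14
Supernet: 217.156.0.0/14


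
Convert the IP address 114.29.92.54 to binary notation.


114 = 01110010
29 = 00011101
92 = 01011100
54 = 00110110
Binary: 01110010.00011101.01011100.00110110


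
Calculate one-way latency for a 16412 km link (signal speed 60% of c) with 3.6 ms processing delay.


Speed = 0.6 * 3e5 km/s = 180000 km/s
Propagation delay = 16412 / 180000 = 0.0912 s = 91.1778 ms
Processing delay = 3.6 ms
Total one-way latency = 94.7778 ms


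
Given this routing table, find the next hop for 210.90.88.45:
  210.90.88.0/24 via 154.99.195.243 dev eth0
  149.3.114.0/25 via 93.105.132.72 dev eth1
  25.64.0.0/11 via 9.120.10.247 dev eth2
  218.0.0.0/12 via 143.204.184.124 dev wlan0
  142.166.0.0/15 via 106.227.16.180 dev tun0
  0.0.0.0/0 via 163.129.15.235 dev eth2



Longest prefix match for 210.90.88.45:
  /24 210.90.88.0: MATCH
  /25 149.3.114.0: no
  /11 25.64.0.0: no
  /12 218.0.0.0: no
  /15 142.166.0.0: no
  /0 0.0.0.0: MATCH
Selected: next-hop 154.99.195.243 via eth0 (matched /24)


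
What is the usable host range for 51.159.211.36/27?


Network: 51.159.211.32
Broadcast: 51.159.211.63
First usable = network + 1
Last usable = broadcast - 1
Range: 51.159.211.33 to 51.159.211.62


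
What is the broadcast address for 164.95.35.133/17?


Network: 164.95.0.0/17
Host bits = 15
Set all host bits to 1:
Broadcast: 164.95.127.255


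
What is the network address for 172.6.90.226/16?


IP:   10101100.00000110.01011010.11100010
Mask: 11111111.11111111.00000000.00000000
AND operation:
Net:  10101100.00000110.00000000.00000000
Network: 172.6.0.0/16


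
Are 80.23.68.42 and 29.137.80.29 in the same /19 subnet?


Mask: 255.255.224.0
80.23.68.42 AND mask = 80.23.64.0
29.137.80.29 AND mask = 29.137.64.0
No, different subnets (80.23.64.0 vs 29.137.64.0)


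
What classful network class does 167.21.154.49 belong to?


First octet: 167
Binary: 10100111
10xxxxxx -> Class B (128-191)
Class B, default mask 255.255.0.0 (/16)


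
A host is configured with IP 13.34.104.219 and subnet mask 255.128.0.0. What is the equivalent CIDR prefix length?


Binary: 11111111.10000000.00000000.00000000
Count leading 1s
Prefix: /9


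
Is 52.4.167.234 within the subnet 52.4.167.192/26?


Subnet network: 52.4.167.192
Test IP AND mask: 52.4.167.192
Yes, 52.4.167.234 is in 52.4.167.192/26


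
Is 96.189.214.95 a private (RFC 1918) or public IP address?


RFC 1918 private ranges:
  10.0.0.0/8 (10.0.0.0 - 10.255.255.255)
  172.16.0.0/12 (172.16.0.0 - 172.31.255.255)
  192.168.0.0/16 (192.168.0.0 - 192.168.255.255)
Public (not in any RFC 1918 range)


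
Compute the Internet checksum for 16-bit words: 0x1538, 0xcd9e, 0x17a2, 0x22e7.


Sum all words (with carry folding):
+ 0x1538 = 0x1538
+ 0xcd9e = 0xe2d6
+ 0x17a2 = 0xfa78
+ 0x22e7 = 0x1d60
One's complement: ~0x1d60
Checksum = 0xe29f


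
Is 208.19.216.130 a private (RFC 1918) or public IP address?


RFC 1918 private ranges:
  10.0.0.0/8 (10.0.0.0 - 10.255.255.255)
  172.16.0.0/12 (172.16.0.0 - 172.31.255.255)
  192.168.0.0/16 (192.168.0.0 - 192.168.255.255)
Public (not in any RFC 1918 range)


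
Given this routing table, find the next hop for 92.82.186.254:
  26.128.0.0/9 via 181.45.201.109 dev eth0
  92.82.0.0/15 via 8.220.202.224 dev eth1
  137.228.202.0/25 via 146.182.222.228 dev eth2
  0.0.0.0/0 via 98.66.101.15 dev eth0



Longest prefix match for 92.82.186.254:
  /9 26.128.0.0: no
  /15 92.82.0.0: MATCH
  /25 137.228.202.0: no
  /0 0.0.0.0: MATCH
Selected: next-hop 8.220.202.224 via eth1 (matched /15)


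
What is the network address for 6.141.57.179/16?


IP:   00000110.10001101.00111001.10110011
Mask: 11111111.11111111.00000000.00000000
AND operation:
Net:  00000110.10001101.00000000.00000000
Network: 6.141.0.0/16


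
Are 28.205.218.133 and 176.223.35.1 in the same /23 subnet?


Mask: 255.255.254.0
28.205.218.133 AND mask = 28.205.218.0
176.223.35.1 AND mask = 176.223.34.0
No, different subnets (28.205.218.0 vs 176.223.34.0)


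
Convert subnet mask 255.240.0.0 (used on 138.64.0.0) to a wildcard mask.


Subnet mask: 255.240.0.0
Wildcard = 255.255.255.255 - subnet mask
255 - 255 = 0
255 - 240 = 15
255 - 0 = 255
255 - 0 = 255
Wildcard: 0.15.255.255


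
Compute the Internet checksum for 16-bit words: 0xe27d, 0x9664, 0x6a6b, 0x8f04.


Sum all words (with carry folding):
+ 0xe27d = 0xe27d
+ 0x9664 = 0x78e2
+ 0x6a6b = 0xe34d
+ 0x8f04 = 0x7252
One's complement: ~0x7252
Checksum = 0x8dad


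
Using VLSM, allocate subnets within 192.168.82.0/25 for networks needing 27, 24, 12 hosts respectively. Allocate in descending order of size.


27 hosts -> /27 (30 usable): 192.168.82.0/27
24 hosts -> /27 (30 usable): 192.168.82.32/27
12 hosts -> /28 (14 usable): 192.168.82.64/28
Allocation: 192.168.82.0/27 (27 hosts, 30 usable); 192.168.82.32/27 (24 hosts, 30 usable); 192.168.82.64/28 (12 hosts, 14 usable)


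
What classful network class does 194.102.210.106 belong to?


First octet: 194
Binary: 11000010
110xxxxx -> Class C (192-223)
Class C, default mask 255.255.255.0 (/24)


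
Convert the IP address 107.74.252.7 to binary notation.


107 = 01101011
74 = 01001010
252 = 11111100
7 = 00000111
Binary: 01101011.01001010.11111100.00000111


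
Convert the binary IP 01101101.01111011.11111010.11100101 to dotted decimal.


01101101 = 109
01111011 = 123
11111010 = 250
11100101 = 229
IP: 109.123.250.229


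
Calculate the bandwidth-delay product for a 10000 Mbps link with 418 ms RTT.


BDP = bandwidth * RTT
= 10000 Mbps * 418 ms
= 10000 * 1e6 * 418 / 1000 bits
= 4180000000 bits
= 522500000 bytes
= 510253.9062 KB
BDP = 4180000000 bits (522500000 bytes)


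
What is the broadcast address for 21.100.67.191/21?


Network: 21.100.64.0/21
Host bits = 11
Set all host bits to 1:
Broadcast: 21.100.71.255


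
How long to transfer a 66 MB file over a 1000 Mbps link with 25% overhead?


Effective throughput = 1000 * (1 - 25/100) = 750 Mbps
File size in Mb = 66 * 8 = 528 Mb
Time = 528 / 750
Time = 0.704 seconds


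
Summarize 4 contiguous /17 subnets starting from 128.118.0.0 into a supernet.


Original prefix: /17
Number of subnets: 4 = 2^2
New prefix = 17 - 2 = 15
Supernet: 128.118.0.0/15


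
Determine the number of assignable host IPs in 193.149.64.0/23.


Host bits = 32 - 23 = 9
Total addresses = 2^9 = 512
Usable = total - 2 (network and broadcast)
Usable hosts: 510


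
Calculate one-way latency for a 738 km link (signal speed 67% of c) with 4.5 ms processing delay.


Speed = 0.67 * 3e5 km/s = 201000 km/s
Propagation delay = 738 / 201000 = 0.0037 s = 3.6716 ms
Processing delay = 4.5 ms
Total one-way latency = 8.1716 ms


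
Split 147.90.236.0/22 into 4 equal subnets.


New prefix = 22 + 2 = 24
Each subnet has 256 addresses
  147.90.236.0/24
  147.90.237.0/24
  147.90.238.0/24
  147.90.239.0/24
Subnets: 147.90.236.0/24, 147.90.237.0/24, 147.90.238.0/24, 147.90.239.0/24


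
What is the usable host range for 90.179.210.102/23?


Network: 90.179.210.0
Broadcast: 90.179.211.255
First usable = network + 1
Last usable = broadcast - 1
Range: 90.179.210.1 to 90.179.211.254


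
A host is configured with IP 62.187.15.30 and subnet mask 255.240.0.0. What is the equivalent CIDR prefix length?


Binary: 11111111.11110000.00000000.00000000
Count leading 1s
Prefix: /12


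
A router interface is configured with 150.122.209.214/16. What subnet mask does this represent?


/16 means 16 network bits, 16 host bits
Binary: 11111111111111110000000000000000
Mask: 255.255.0.0


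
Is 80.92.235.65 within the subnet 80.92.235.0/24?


Subnet network: 80.92.235.0
Test IP AND mask: 80.92.235.0
Yes, 80.92.235.65 is in 80.92.235.0/24


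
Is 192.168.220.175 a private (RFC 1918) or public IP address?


RFC 1918 private ranges:
  10.0.0.0/8 (10.0.0.0 - 10.255.255.255)
  172.16.0.0/12 (172.16.0.0 - 172.31.255.255)
  192.168.0.0/16 (192.168.0.0 - 192.168.255.255)
Private (in 192.168.0.0/16)


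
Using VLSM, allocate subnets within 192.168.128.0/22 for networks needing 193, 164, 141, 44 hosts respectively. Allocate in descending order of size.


193 hosts -> /24 (254 usable): 192.168.128.0/24
164 hosts -> /24 (254 usable): 192.168.129.0/24
141 hosts -> /24 (254 usable): 192.168.130.0/24
44 hosts -> /26 (62 usable): 192.168.131.0/26
Allocation: 192.168.128.0/24 (193 hosts, 254 usable); 192.168.129.0/24 (164 hosts, 254 usable); 192.168.130.0/24 (141 hosts, 254 usable); 192.168.131.0/26 (44 hosts, 62 usable)


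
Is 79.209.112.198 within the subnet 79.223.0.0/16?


Subnet network: 79.223.0.0
Test IP AND mask: 79.209.0.0
No, 79.209.112.198 is not in 79.223.0.0/16


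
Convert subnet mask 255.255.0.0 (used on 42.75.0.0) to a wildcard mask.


Subnet mask: 255.255.0.0
Wildcard = 255.255.255.255 - subnet mask
255 - 255 = 0
255 - 255 = 0
255 - 0 = 255
255 - 0 = 255
Wildcard: 0.0.255.255


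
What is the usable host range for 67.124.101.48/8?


Network: 67.0.0.0
Broadcast: 67.255.255.255
First usable = network + 1
Last usable = broadcast - 1
Range: 67.0.0.1 to 67.255.255.254


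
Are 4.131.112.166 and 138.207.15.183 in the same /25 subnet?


Mask: 255.255.255.128
4.131.112.166 AND mask = 4.131.112.128
138.207.15.183 AND mask = 138.207.15.128
No, different subnets (4.131.112.128 vs 138.207.15.128)


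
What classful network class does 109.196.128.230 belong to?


First octet: 109
Binary: 01101101
0xxxxxxx -> Class A (1-126)
Class A, default mask 255.0.0.0 (/8)


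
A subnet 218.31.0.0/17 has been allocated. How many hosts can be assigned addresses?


Host bits = 32 - 17 = 15
Total addresses = 2^15 = 32768
Usable = total - 2 (network and broadcast)
Usable hosts: 32766


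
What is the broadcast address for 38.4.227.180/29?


Network: 38.4.227.176/29
Host bits = 3
Set all host bits to 1:
Broadcast: 38.4.227.183


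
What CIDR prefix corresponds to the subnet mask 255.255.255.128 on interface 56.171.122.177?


Binary: 11111111.11111111.11111111.10000000
Count leading 1s
Prefix: /25


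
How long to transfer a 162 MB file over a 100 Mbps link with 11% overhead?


Effective throughput = 100 * (1 - 11/100) = 89 Mbps
File size in Mb = 162 * 8 = 1296 Mb
Time = 1296 / 89
Time = 14.5618 seconds


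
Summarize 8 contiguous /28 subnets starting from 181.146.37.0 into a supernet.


Original prefix: /28
Number of subnets: 8 = 2^3
New prefix = 28 - 3 = 25
Supernet: 181.146.37.0/25


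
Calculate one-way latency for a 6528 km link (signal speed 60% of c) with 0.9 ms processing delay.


Speed = 0.6 * 3e5 km/s = 180000 km/s
Propagation delay = 6528 / 180000 = 0.0363 s = 36.2667 ms
Processing delay = 0.9 ms
Total one-way latency = 37.1667 ms


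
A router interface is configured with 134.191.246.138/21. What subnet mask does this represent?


/21 means 21 network bits, 11 host bits
Binary: 11111111111111111111100000000000
Mask: 255.255.248.0


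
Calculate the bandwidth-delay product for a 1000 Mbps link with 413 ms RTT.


BDP = bandwidth * RTT
= 1000 Mbps * 413 ms
= 1000 * 1e6 * 413 / 1000 bits
= 413000000 bits
= 51625000 bytes
= 50415.0391 KB
BDP = 413000000 bits (51625000 bytes)


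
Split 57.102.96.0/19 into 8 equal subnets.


New prefix = 19 + 3 = 22
Each subnet has 1024 addresses
  57.102.96.0/22
  57.102.100.0/22
  57.102.104.0/22
  57.102.108.0/22
  57.102.112.0/22
  57.102.116.0/22
  57.102.120.0/22
  57.102.124.0/22
Subnets: 57.102.96.0/22, 57.102.100.0/22, 57.102.104.0/22, 57.102.108.0/22, 57.102.112.0/22, 57.102.116.0/22, 57.102.120.0/22, 57.102.124.0/22


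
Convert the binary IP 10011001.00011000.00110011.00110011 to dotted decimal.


10011001 = 153
00011000 = 24
00110011 = 51
00110011 = 51
IP: 153.24.51.51


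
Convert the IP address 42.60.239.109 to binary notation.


42 = 00101010
60 = 00111100
239 = 11101111
109 = 01101101
Binary: 00101010.00111100.11101111.01101101


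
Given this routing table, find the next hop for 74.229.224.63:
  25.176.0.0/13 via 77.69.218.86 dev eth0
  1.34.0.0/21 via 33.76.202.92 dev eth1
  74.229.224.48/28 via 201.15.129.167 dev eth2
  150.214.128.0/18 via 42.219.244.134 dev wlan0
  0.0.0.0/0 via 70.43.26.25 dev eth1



Longest prefix match for 74.229.224.63:
  /13 25.176.0.0: no
  /21 1.34.0.0: no
  /28 74.229.224.48: MATCH
  /18 150.214.128.0: no
  /0 0.0.0.0: MATCH
Selected: next-hop 201.15.129.167 via eth2 (matched /28)


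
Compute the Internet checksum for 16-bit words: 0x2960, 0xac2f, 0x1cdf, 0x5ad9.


Sum all words (with carry folding):
+ 0x2960 = 0x2960
+ 0xac2f = 0xd58f
+ 0x1cdf = 0xf26e
+ 0x5ad9 = 0x4d48
One's complement: ~0x4d48
Checksum = 0xb2b7


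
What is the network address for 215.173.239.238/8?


IP:   11010111.10101101.11101111.11101110
Mask: 11111111.00000000.00000000.00000000
AND operation:
Net:  11010111.00000000.00000000.00000000
Network: 215.0.0.0/8


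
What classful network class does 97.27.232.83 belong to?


First octet: 97
Binary: 01100001
0xxxxxxx -> Class A (1-126)
Class A, default mask 255.0.0.0 (/8)


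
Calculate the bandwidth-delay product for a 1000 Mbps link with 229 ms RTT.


BDP = bandwidth * RTT
= 1000 Mbps * 229 ms
= 1000 * 1e6 * 229 / 1000 bits
= 229000000 bits
= 28625000 bytes
= 27954.1016 KB
BDP = 229000000 bits (28625000 bytes)


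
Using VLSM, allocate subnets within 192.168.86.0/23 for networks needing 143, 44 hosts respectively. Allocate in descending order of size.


143 hosts -> /24 (254 usable): 192.168.86.0/24
44 hosts -> /26 (62 usable): 192.168.87.0/26
Allocation: 192.168.86.0/24 (143 hosts, 254 usable); 192.168.87.0/26 (44 hosts, 62 usable)


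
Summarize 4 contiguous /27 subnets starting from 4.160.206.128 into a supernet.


Original prefix: /27
Number of subnets: 4 = 2^2
New prefix = 27 - 2 = 25
Supernet: 4.160.206.128/25


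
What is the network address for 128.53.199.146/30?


IP:   10000000.00110101.11000111.10010010
Mask: 11111111.11111111.11111111.11111100
AND operation:
Net:  10000000.00110101.11000111.10010000
Network: 128.53.199.144/30


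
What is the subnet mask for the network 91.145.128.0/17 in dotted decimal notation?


/17 means 17 network bits, 15 host bits
Binary: 11111111111111111000000000000000
Mask: 255.255.128.0


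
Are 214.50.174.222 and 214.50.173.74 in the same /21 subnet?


Mask: 255.255.248.0
214.50.174.222 AND mask = 214.50.168.0
214.50.173.74 AND mask = 214.50.168.0
Yes, same subnet (214.50.168.0)


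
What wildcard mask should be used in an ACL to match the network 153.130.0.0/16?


Subnet mask: 255.255.0.0
Wildcard = 255.255.255.255 - subnet mask
255 - 255 = 0
255 - 255 = 0
255 - 0 = 255
255 - 0 = 255
Wildcard: 0.0.255.255


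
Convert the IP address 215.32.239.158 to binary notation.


215 = 11010111
32 = 00100000
239 = 11101111
158 = 10011110
Binary: 11010111.00100000.11101111.10011110


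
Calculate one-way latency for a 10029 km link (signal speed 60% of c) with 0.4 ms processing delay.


Speed = 0.6 * 3e5 km/s = 180000 km/s
Propagation delay = 10029 / 180000 = 0.0557 s = 55.7167 ms
Processing delay = 0.4 ms
Total one-way latency = 56.1167 ms


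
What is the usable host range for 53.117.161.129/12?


Network: 53.112.0.0
Broadcast: 53.127.255.255
First usable = network + 1
Last usable = broadcast - 1
Range: 53.112.0.1 to 53.127.255.254


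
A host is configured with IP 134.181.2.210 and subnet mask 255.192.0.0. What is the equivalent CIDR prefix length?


Binary: 11111111.11000000.00000000.00000000
Count leading 1s
Prefix: /10


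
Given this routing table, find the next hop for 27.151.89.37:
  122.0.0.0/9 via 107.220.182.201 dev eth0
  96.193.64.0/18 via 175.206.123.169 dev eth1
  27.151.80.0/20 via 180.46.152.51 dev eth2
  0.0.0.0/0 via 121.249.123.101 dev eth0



Longest prefix match for 27.151.89.37:
  /9 122.0.0.0: no
  /18 96.193.64.0: no
  /20 27.151.80.0: MATCH
  /0 0.0.0.0: MATCH
Selected: next-hop 180.46.152.51 via eth2 (matched /20)


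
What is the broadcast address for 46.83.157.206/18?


Network: 46.83.128.0/18
Host bits = 14
Set all host bits to 1:
Broadcast: 46.83.191.255


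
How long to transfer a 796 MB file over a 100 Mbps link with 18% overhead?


Effective throughput = 100 * (1 - 18/100) = 82 Mbps
File size in Mb = 796 * 8 = 6368 Mb
Time = 6368 / 82
Time = 77.6585 seconds


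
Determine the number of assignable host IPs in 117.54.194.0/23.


Host bits = 32 - 23 = 9
Total addresses = 2^9 = 512
Usable = total - 2 (network and broadcast)
Usable hosts: 510


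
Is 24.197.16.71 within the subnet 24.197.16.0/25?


Subnet network: 24.197.16.0
Test IP AND mask: 24.197.16.0
Yes, 24.197.16.71 is in 24.197.16.0/25


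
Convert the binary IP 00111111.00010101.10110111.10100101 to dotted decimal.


00111111 = 63
00010101 = 21
10110111 = 183
10100101 = 165
IP: 63.21.183.165


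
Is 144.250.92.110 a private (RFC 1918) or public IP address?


RFC 1918 private ranges:
  10.0.0.0/8 (10.0.0.0 - 10.255.255.255)
  172.16.0.0/12 (172.16.0.0 - 172.31.255.255)
  192.168.0.0/16 (192.168.0.0 - 192.168.255.255)
Public (not in any RFC 1918 range)


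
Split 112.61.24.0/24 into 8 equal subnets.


New prefix = 24 + 3 = 27
Each subnet has 32 addresses
  112.61.24.0/27
  112.61.24.32/27
  112.61.24.64/27
  112.61.24.96/27
  112.61.24.128/27
  112.61.24.160/27
  112.61.24.192/27
  112.61.24.224/27
Subnets: 112.61.24.0/27, 112.61.24.32/27, 112.61.24.64/27, 112.61.24.96/27, 112.61.24.128/27, 112.61.24.160/27, 112.61.24.192/27, 112.61.24.224/27


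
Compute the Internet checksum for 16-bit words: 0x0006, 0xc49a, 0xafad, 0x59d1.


Sum all words (with carry folding):
+ 0x0006 = 0x0006
+ 0xc49a = 0xc4a0
+ 0xafad = 0x744e
+ 0x59d1 = 0xce1f
One's complement: ~0xce1f
Checksum = 0x31e0


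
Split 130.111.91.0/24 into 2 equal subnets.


New prefix = 24 + 1 = 25
Each subnet has 128 addresses
  130.111.91.0/25
  130.111.91.128/25
Subnets: 130.111.91.0/25, 130.111.91.128/25


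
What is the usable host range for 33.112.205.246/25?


Network: 33.112.205.128
Broadcast: 33.112.205.255
First usable = network + 1
Last usable = broadcast - 1
Range: 33.112.205.129 to 33.112.205.254


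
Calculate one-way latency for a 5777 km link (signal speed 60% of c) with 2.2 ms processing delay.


Speed = 0.6 * 3e5 km/s = 180000 km/s
Propagation delay = 5777 / 180000 = 0.0321 s = 32.0944 ms
Processing delay = 2.2 ms
Total one-way latency = 34.2944 ms


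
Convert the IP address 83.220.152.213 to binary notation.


83 = 01010011
220 = 11011100
152 = 10011000
213 = 11010101
Binary: 01010011.11011100.10011000.11010101


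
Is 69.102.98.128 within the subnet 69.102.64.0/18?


Subnet network: 69.102.64.0
Test IP AND mask: 69.102.64.0
Yes, 69.102.98.128 is in 69.102.64.0/18


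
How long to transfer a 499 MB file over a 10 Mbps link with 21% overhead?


Effective throughput = 10 * (1 - 21/100) = 7.9 Mbps
File size in Mb = 499 * 8 = 3992 Mb
Time = 3992 / 7.9
Time = 505.3165 seconds


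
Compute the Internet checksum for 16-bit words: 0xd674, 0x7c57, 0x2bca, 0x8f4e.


Sum all words (with carry folding):
+ 0xd674 = 0xd674
+ 0x7c57 = 0x52cc
+ 0x2bca = 0x7e96
+ 0x8f4e = 0x0de5
One's complement: ~0x0de5
Checksum = 0xf21a


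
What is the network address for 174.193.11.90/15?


IP:   10101110.11000001.00001011.01011010
Mask: 11111111.11111110.00000000.00000000
AND operation:
Net:  10101110.11000000.00000000.00000000
Network: 174.192.0.0/15


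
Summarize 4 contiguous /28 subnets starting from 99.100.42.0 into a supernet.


Original prefix: /28
Number of subnets: 4 = 2^2
New prefix = 28 - 2 = 26
Supernet: 99.100.42.0/26


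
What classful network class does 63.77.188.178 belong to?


First octet: 63
Binary: 00111111
0xxxxxxx -> Class A (1-126)
Class A, default mask 255.0.0.0 (/8)


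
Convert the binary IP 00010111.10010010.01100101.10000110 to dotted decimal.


00010111 = 23
10010010 = 146
01100101 = 101
10000110 = 134
IP: 23.146.101.134


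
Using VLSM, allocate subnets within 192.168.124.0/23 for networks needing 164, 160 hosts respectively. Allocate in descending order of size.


164 hosts -> /24 (254 usable): 192.168.124.0/24
160 hosts -> /24 (254 usable): 192.168.125.0/24
Allocation: 192.168.124.0/24 (164 hosts, 254 usable); 192.168.125.0/24 (160 hosts, 254 usable)


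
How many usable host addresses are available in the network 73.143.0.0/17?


Host bits = 32 - 17 = 15
Total addresses = 2^15 = 32768
Usable = total - 2 (network and broadcast)
Usable hosts: 32766


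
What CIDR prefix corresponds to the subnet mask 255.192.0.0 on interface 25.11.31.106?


Binary: 11111111.11000000.00000000.00000000
Count leading 1s
Prefix: /10


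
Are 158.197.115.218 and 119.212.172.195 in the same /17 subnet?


Mask: 255.255.128.0
158.197.115.218 AND mask = 158.197.0.0
119.212.172.195 AND mask = 119.212.128.0
No, different subnets (158.197.0.0 vs 119.212.128.0)


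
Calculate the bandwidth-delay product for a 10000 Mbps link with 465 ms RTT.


BDP = bandwidth * RTT
= 10000 Mbps * 465 ms
= 10000 * 1e6 * 465 / 1000 bits
= 4650000000 bits
= 581250000 bytes
= 567626.9531 KB
BDP = 4650000000 bits (581250000 bytes)


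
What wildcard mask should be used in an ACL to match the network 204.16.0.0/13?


Subnet mask: 255.248.0.0
Wildcard = 255.255.255.255 - subnet mask
255 - 255 = 0
255 - 248 = 7
255 - 0 = 255
255 - 0 = 255
Wildcard: 0.7.255.255


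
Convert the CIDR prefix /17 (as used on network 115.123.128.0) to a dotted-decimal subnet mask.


/17 means 17 network bits, 15 host bits
Binary: 11111111111111111000000000000000
Mask: 255.255.128.0


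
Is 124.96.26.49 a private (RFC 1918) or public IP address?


RFC 1918 private ranges:
  10.0.0.0/8 (10.0.0.0 - 10.255.255.255)
  172.16.0.0/12 (172.16.0.0 - 172.31.255.255)
  192.168.0.0/16 (192.168.0.0 - 192.168.255.255)
Public (not in any RFC 1918 range)


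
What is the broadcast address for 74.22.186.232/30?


Network: 74.22.186.232/30
Host bits = 2
Set all host bits to 1:
Broadcast: 74.22.186.235


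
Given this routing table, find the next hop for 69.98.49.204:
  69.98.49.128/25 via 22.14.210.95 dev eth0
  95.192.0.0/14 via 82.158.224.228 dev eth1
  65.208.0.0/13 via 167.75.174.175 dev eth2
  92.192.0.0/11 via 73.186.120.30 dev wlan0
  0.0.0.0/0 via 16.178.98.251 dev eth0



Longest prefix match for 69.98.49.204:
  /25 69.98.49.128: MATCH
  /14 95.192.0.0: no
  /13 65.208.0.0: no
  /11 92.192.0.0: no
  /0 0.0.0.0: MATCH
Selected: next-hop 22.14.210.95 via eth0 (matched /25)


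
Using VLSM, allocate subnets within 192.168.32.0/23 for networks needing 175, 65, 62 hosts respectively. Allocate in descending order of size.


175 hosts -> /24 (254 usable): 192.168.32.0/24
65 hosts -> /25 (126 usable): 192.168.33.0/25
62 hosts -> /26 (62 usable): 192.168.33.128/26
Allocation: 192.168.32.0/24 (175 hosts, 254 usable); 192.168.33.0/25 (65 hosts, 126 usable); 192.168.33.128/26 (62 hosts, 62 usable)


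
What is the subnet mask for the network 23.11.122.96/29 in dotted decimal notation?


/29 means 29 network bits, 3 host bits
Binary: 11111111111111111111111111111000
Mask: 255.255.255.248
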